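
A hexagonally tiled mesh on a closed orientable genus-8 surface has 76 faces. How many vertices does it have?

138

χ = 2 − 2·8 = -14, and every face is a hexagon so 6F = 2E.
E = 6·76/2 = 228. Then V = -14 + E − F = -14 + 228 − 76 = 138.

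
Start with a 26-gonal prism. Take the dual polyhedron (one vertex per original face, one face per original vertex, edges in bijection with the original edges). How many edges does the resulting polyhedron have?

The base solid has V = 52, E = 78, F = 28.
The dual swaps V and F and preserves E: V′ = F = 28, E′ = E = 78, F′ = V = 52.

78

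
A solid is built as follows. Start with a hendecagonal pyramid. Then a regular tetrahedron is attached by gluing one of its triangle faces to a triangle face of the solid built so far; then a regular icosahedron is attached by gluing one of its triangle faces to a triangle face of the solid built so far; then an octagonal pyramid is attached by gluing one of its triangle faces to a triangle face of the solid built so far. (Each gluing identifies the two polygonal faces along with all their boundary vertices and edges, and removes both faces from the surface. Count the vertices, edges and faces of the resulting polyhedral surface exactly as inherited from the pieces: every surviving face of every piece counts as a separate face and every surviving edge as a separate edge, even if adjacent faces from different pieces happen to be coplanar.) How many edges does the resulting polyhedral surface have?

A hendecagonal pyramid: V=12, E=22, F=12.
Attach a regular tetrahedron (V=4, E=6, F=4) along a 3-gon: merge 3 vertices and 3 edges, delete both glued faces → V=13, E=25, F=14.
Attach a regular icosahedron (V=12, E=30, F=20) along a 3-gon: merge 3 vertices and 3 edges, delete both glued faces → V=22, E=52, F=32.
Attach an octagonal pyramid (V=9, E=16, F=9) along a 3-gon: merge 3 vertices and 3 edges, delete both glued faces → V=28, E=65, F=39.
Check: V − E + F = 28 − 65 + 39 = 2.

65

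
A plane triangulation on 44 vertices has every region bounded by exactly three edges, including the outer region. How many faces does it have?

84

In a plane triangulation 3F = 2E and V − E + F = 2, so F = 2V − 4 = 2·44 − 4 = 84.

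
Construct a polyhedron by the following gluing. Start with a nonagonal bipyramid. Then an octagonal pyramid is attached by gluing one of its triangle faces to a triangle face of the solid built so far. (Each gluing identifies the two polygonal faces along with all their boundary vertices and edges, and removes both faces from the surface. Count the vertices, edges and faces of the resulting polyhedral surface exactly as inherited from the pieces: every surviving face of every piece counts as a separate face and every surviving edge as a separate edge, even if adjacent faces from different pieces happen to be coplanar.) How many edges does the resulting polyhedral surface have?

A nonagonal bipyramid: V=11, E=27, F=18.
Attach an octagonal pyramid (V=9, E=16, F=9) along a 3-gon: merge 3 vertices and 3 edges, delete both glued faces → V=17, E=40, F=25.
Check: V − E + F = 17 − 40 + 25 = 2.

40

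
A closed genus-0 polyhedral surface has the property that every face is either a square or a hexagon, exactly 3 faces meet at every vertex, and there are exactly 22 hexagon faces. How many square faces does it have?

6

Let x be the number of squares; then F = 22 + x.
Edge–face incidences: 2E = 6·22 + 4·x = 132 + 4x.
Every vertex has degree 3, so 3V = 2E.
Euler: V − E + F = 2 ⇒ (2E)/3 − E + (22 + x) = 2.
Multiply by 6: 2·(2E) − 3·(2E) + 6·(22 + x) = 12, i.e. 132 + 6x − (132 + 4x) = 12.
Collecting terms: 2x = 12, so x = 6.
Then 2E = 132 + 4·6 = 156, so E = 78, V = 2E/3 = 52, F = 22 + 6 = 28.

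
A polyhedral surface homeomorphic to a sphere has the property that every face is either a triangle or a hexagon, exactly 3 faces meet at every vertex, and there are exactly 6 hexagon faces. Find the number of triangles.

4

Let x be the number of triangles; then F = 6 + x.
Edge–face incidences: 2E = 6·6 + 3·x = 36 + 3x.
Every vertex has degree 3, so 3V = 2E.
Euler: V − E + F = 2 ⇒ (2E)/3 − E + (6 + x) = 2.
Multiply by 6: 2·(2E) − 3·(2E) + 6·(6 + x) = 12, i.e. 36 + 6x − (36 + 3x) = 12.
Collecting terms: 3x = 12, so x = 4.
Then 2E = 36 + 3·4 = 48, so E = 24, V = 2E/3 = 16, F = 6 + 4 = 10.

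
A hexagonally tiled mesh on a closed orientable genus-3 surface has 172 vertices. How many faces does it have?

88

χ = 2 − 2·3 = -4, and every face is a hexagon so 6F = 2E.
V − E + F = -4 with E = 6F/2 gives 172 − (6/2 − 1)·F = -4, so F = 88 and E = 264.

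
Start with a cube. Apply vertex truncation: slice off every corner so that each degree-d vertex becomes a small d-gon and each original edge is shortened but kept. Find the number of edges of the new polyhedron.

The base solid has V = 8, E = 12, F = 6.
Truncation replaces each original edge-end by a new vertex, so V′ = 2E = 24.
Each original edge survives, and each old vertex of degree d contributes d new edges; summing degrees gives Σd = 2E, so E′ = E + 2E = 3E = 36.
Each original face survives and each original vertex becomes one new face: F′ = F + V = 14.

36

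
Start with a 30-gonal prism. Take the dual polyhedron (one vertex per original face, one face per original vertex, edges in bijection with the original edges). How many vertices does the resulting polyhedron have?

The base solid has V = 60, E = 90, F = 32.
The dual swaps V and F and preserves E: V′ = F = 32, E′ = E = 90, F′ = V = 60.

32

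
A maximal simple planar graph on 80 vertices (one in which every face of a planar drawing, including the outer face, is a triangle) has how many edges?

In a plane triangulation 3F = 2E and V − E + F = 2, so E = 3V − 6 = 3·80 − 6 = 234.

234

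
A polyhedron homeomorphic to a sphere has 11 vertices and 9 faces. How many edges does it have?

18

Here V − E + F = 2.
E = V + F − (2) = 11 + 9 − (2) = 18.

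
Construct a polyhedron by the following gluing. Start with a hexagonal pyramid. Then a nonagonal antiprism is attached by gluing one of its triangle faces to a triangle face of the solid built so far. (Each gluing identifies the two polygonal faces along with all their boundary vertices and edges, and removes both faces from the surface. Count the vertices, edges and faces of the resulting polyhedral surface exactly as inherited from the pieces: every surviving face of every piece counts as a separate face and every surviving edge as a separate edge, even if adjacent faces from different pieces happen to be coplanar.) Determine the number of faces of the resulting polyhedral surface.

A hexagonal pyramid: V=7, E=12, F=7.
Attach a nonagonal antiprism (V=18, E=36, F=20) along a 3-gon: merge 3 vertices and 3 edges, delete both glued faces → V=22, E=45, F=25.
Check: V − E + F = 22 − 45 + 25 = 2.

25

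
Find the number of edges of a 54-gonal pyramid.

108

A pyramid on an n-gon base has one n-gon and n triangles: V = 54 + 1 = 55, E = 2·54 = 108, F = 54 + 1 = 55.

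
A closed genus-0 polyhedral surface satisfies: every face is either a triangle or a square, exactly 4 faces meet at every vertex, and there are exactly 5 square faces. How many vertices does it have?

Let x be the number of triangles; then F = 5 + x.
Edge–face incidences: 2E = 4·5 + 3·x = 20 + 3x.
Every vertex has degree 4, so 4V = 2E.
Euler: V − E + F = 2 ⇒ (2E)/4 − E + (5 + x) = 2.
Multiply by 8: 2·(2E) − 4·(2E) + 8·(5 + x) = 16, i.e. 40 + 8x − 2·(20 + 3x) = 16.
Collecting terms: 2x = 16, so x = 8.
Then 2E = 20 + 3·8 = 44, so E = 22, V = 2E/4 = 11, F = 5 + 8 = 13.

11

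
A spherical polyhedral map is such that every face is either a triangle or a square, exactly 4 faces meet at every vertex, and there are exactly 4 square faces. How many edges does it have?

Let x be the number of triangles; then F = 4 + x.
Edge–face incidences: 2E = 4·4 + 3·x = 16 + 3x.
Every vertex has degree 4, so 4V = 2E.
Euler: V − E + F = 2 ⇒ (2E)/4 − E + (4 + x) = 2.
Multiply by 8: 2·(2E) − 4·(2E) + 8·(4 + x) = 16, i.e. 32 + 8x − 2·(16 + 3x) = 16.
Collecting terms: 2x = 16, so x = 8.
Then 2E = 16 + 3·8 = 40, so E = 20, V = 2E/4 = 10, F = 4 + 8 = 12.

20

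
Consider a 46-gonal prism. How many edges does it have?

138

A prism on an n-gon has two n-gon bases and n rectangular sides: V = 2·46 = 92, E = 3·46 = 138, F = 46 + 2 = 48.
Check: V − E + F = 92 − 138 + 48 = 2.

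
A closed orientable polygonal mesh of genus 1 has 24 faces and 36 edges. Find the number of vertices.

12

For a closed orientable surface of genus 1, χ = 2 − 2·1 = 0.
V = 0 + E − F = 0 + 36 − 24 = 12.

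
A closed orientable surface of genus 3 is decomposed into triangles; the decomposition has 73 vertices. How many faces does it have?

154

χ = 2 − 2·3 = -4, and every face is a triangle so 3F = 2E.
V − E + F = -4 with E = 3F/2 gives 73 − (3/2 − 1)·F = -4, so F = 154 and E = 231.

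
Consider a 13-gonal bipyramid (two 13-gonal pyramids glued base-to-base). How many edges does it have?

39

A bipyramid over an n-gon has 2n triangular faces and n + 2 vertices: V = 13 + 2 = 15, E = 3·13 = 39, F = 2·13 = 26.
Check: V − E + F = 15 − 39 + 26 = 2.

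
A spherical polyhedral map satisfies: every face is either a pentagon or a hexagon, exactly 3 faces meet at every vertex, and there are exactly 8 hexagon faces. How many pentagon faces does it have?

12

Let x be the number of pentagons; then F = 8 + x.
Edge–face incidences: 2E = 6·8 + 5·x = 48 + 5x.
Every vertex has degree 3, so 3V = 2E.
Euler: V − E + F = 2 ⇒ (2E)/3 − E + (8 + x) = 2.
Multiply by 6: 2·(2E) − 3·(2E) + 6·(8 + x) = 12, i.e. 48 + 6x − (48 + 5x) = 12.
Collecting terms: x = 12.
Then 2E = 48 + 5·12 = 108, so E = 54, V = 2E/3 = 36, F = 8 + 12 = 20.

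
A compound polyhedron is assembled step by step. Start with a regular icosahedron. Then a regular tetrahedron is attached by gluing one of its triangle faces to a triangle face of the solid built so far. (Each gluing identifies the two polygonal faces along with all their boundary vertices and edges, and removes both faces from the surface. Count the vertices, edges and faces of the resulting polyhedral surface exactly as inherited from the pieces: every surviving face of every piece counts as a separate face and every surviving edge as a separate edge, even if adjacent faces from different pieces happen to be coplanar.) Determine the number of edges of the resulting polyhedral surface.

A regular icosahedron: V=12, E=30, F=20.
Attach a regular tetrahedron (V=4, E=6, F=4) along a 3-gon: merge 3 vertices and 3 edges, delete both glued faces → V=13, E=33, F=22.
Check: V − E + F = 13 − 33 + 22 = 2.

33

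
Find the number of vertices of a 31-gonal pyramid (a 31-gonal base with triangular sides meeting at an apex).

A pyramid on an n-gon base has one n-gon and n triangles: V = 31 + 1 = 32, E = 2·31 = 62, F = 31 + 1 = 32.

32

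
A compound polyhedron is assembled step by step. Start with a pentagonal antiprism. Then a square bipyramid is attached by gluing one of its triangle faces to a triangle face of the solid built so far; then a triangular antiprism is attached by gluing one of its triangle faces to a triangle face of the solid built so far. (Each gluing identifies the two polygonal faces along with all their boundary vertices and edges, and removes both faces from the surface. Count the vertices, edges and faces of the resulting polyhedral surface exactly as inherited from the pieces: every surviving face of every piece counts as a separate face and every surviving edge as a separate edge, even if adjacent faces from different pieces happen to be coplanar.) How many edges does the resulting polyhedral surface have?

A pentagonal antiprism: V=10, E=20, F=12.
Attach a square bipyramid (V=6, E=12, F=8) along a 3-gon: merge 3 vertices and 3 edges, delete both glued faces → V=13, E=29, F=18.
Attach a triangular antiprism (V=6, E=12, F=8) along a 3-gon: merge 3 vertices and 3 edges, delete both glued faces → V=16, E=38, F=24.
Check: V − E + F = 16 − 38 + 24 = 2.

38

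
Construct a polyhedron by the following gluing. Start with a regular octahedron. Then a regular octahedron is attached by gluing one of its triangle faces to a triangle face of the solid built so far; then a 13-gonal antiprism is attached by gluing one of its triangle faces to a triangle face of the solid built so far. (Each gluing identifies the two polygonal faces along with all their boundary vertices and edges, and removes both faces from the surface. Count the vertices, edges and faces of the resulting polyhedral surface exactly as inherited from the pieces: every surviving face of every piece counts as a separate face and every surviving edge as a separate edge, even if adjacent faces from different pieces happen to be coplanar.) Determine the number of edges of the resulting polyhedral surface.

A regular octahedron: V=6, E=12, F=8.
Attach a regular octahedron (V=6, E=12, F=8) along a 3-gon: merge 3 vertices and 3 edges, delete both glued faces → V=9, E=21, F=14.
Attach a 13-gonal antiprism (V=26, E=52, F=28) along a 3-gon: merge 3 vertices and 3 edges, delete both glued faces → V=32, E=70, F=40.
Check: V − E + F = 32 − 70 + 40 = 2.

70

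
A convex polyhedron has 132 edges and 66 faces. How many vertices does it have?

Here V − E + F = 2.
V = 2 + E − F = 2 + 132 − 66 = 68.

68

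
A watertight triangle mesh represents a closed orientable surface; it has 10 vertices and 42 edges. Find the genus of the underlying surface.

Every face is a triangle and each edge borders two faces, so 3F = 2·42, giving F = 28.
χ = V − E + F = 10 − 42 + 28 = -4.
For a closed orientable surface χ = 2 − 2g, so g = (2 − (-4))/2 = 3.

3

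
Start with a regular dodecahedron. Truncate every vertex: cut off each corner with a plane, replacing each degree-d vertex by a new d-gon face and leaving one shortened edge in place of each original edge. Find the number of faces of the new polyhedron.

32

The base solid has V = 20, E = 30, F = 12.
Truncation replaces each original edge-end by a new vertex, so V′ = 2E = 60.
Each original edge survives, and each old vertex of degree d contributes d new edges; summing degrees gives Σd = 2E, so E′ = E + 2E = 3E = 90.
Each original face survives and each original vertex becomes one new face: F′ = F + V = 32.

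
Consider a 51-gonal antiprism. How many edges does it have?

An antiprism on an n-gon has two n-gon caps and 2n triangles: V = 2·51 = 102, E = 4·51 = 204, F = 2·51 + 2 = 104.

204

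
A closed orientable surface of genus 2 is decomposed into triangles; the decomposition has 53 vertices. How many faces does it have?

110

χ = 2 − 2·2 = -2, and every face is a triangle so 3F = 2E.
V − E + F = -2 with E = 3F/2 gives 53 − (3/2 − 1)·F = -2, so F = 110 and E = 165.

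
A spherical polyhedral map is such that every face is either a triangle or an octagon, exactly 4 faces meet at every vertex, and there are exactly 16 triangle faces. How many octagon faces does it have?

Let x be the number of octagons; then F = 16 + x.
Edge–face incidences: 2E = 3·16 + 8·x = 48 + 8x.
Every vertex has degree 4, so 4V = 2E.
Euler: V − E + F = 2 ⇒ (2E)/4 − E + (16 + x) = 2.
Multiply by 8: 2·(2E) − 4·(2E) + 8·(16 + x) = 16, i.e. 128 + 8x − 2·(48 + 8x) = 16.
Collecting terms: −8x + 32 = 16, so −8x = −16, so x = 2.
Then 2E = 48 + 8·2 = 64, so E = 32, V = 2E/4 = 16, F = 16 + 2 = 18.

2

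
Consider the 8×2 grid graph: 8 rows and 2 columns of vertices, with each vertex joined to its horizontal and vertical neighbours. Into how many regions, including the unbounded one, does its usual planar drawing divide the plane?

The grid has V = 8·2 = 16 vertices and E = 8·1 + 2·7 = 22 edges.
F = 2 − V + E = 2 − 16 + 22 = 8.

8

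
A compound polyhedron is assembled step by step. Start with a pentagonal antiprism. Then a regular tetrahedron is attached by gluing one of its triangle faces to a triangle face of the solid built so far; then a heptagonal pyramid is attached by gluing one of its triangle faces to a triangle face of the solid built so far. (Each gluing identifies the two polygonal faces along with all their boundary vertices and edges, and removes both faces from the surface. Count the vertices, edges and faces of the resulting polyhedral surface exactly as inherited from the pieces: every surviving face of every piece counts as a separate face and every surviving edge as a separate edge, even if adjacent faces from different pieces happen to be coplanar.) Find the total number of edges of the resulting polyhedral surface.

34

A pentagonal antiprism: V=10, E=20, F=12.
Attach a regular tetrahedron (V=4, E=6, F=4) along a 3-gon: merge 3 vertices and 3 edges, delete both glued faces → V=11, E=23, F=14.
Attach a heptagonal pyramid (V=8, E=14, F=8) along a 3-gon: merge 3 vertices and 3 edges, delete both glued faces → V=16, E=34, F=20.
Check: V − E + F = 16 − 34 + 20 = 2.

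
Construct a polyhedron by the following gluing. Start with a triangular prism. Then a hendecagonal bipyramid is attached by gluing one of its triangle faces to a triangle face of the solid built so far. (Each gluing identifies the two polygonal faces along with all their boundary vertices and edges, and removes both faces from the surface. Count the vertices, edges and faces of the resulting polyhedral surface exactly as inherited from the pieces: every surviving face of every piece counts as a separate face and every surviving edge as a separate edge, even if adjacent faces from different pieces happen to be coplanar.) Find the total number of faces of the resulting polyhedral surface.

A triangular prism: V=6, E=9, F=5.
Attach a hendecagonal bipyramid (V=13, E=33, F=22) along a 3-gon: merge 3 vertices and 3 edges, delete both glued faces → V=16, E=39, F=25.
Check: V − E + F = 16 − 39 + 25 = 2.

25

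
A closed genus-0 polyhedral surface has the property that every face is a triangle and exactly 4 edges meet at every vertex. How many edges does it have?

Each face has 3 edges and each edge borders two faces, so 2E = 3F.
Each vertex has degree 4, so 4V = 2E and hence V = 3F/4.
Euler: V − E + F = 2 ⇒ (3F/4) − (3F/2) + F = 2.
Multiply by 8: (6 − 12 + 8)F = 16, i.e. 2F = 16.
So F = 8, E = 3·8/2 = 12, V = 3·8/4 = 6.

12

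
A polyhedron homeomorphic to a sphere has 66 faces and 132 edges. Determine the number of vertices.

Here V − E + F = 2.
V = 2 + E − F = 2 + 132 − 66 = 68.

68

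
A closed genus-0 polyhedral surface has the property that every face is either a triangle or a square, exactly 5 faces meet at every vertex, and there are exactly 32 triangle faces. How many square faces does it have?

Let x be the number of squares; then F = 32 + x.
Edge–face incidences: 2E = 3·32 + 4·x = 96 + 4x.
Every vertex has degree 5, so 5V = 2E.
Euler: V − E + F = 2 ⇒ (2E)/5 − E + (32 + x) = 2.
Multiply by 10: 2·(2E) − 5·(2E) + 10·(32 + x) = 20, i.e. 320 + 10x − 3·(96 + 4x) = 20.
Collecting terms: −2x + 32 = 20, so −2x = −12, so x = 6.
Then 2E = 96 + 4·6 = 120, so E = 60, V = 2E/5 = 24, F = 32 + 6 = 38.

6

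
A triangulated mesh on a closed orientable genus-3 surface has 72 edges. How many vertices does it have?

χ = 2 − 2·3 = -4, and every face is a triangle so 3F = 2E.
F = 2E/3 = 48. Then V = -4 + E − F = -4 + 72 − 48 = 20.

20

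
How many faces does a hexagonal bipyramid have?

12

A bipyramid over an n-gon has 2n triangular faces and n + 2 vertices: V = 6 + 2 = 8, E = 3·6 = 18, F = 2·6 = 12.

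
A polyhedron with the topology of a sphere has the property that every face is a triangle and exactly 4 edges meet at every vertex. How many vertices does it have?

6

Each face has 3 edges and each edge borders two faces, so 2E = 3F.
Each vertex has degree 4, so 4V = 2E and hence V = 3F/4.
Euler: V − E + F = 2 ⇒ (3F/4) − (3F/2) + F = 2.
Multiply by 8: (6 − 12 + 8)F = 16, i.e. 2F = 16.
So F = 8, E = 3·8/2 = 12, V = 3·8/4 = 6.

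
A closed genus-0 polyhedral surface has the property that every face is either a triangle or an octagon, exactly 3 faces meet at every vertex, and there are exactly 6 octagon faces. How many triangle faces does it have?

8

Let x be the number of triangles; then F = 6 + x.
Edge–face incidences: 2E = 8·6 + 3·x = 48 + 3x.
Every vertex has degree 3, so 3V = 2E.
Euler: V − E + F = 2 ⇒ (2E)/3 − E + (6 + x) = 2.
Multiply by 6: 2·(2E) − 3·(2E) + 6·(6 + x) = 12, i.e. 36 + 6x − (48 + 3x) = 12.
Collecting terms: 3x − 12 = 12, so 3x = 24, so x = 8.
Then 2E = 48 + 3·8 = 72, so E = 36, V = 2E/3 = 24, F = 6 + 8 = 14.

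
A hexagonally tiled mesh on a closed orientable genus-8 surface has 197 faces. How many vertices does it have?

380

χ = 2 − 2·8 = -14, and every face is a hexagon so 6F = 2E.
E = 6·197/2 = 591. Then V = -14 + E − F = -14 + 591 − 197 = 380.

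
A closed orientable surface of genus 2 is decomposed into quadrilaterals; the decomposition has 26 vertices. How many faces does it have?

χ = 2 − 2·2 = -2, and every face is a square so 4F = 2E.
V − E + F = -2 with E = 4F/2 gives 26 − (4/2 − 1)·F = -2, so F = 28 and E = 56.

28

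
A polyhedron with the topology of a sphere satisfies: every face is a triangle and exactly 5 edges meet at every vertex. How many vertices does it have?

12

Each face has 3 edges and each edge borders two faces, so 2E = 3F.
Each vertex has degree 5, so 5V = 2E and hence V = 3F/5.
Euler: V − E + F = 2 ⇒ (3F/5) − (3F/2) + F = 2.
Multiply by 10: (6 − 15 + 10)F = 20, i.e. 1F = 20.
So F = 20, E = 3·20/2 = 30, V = 3·20/5 = 12.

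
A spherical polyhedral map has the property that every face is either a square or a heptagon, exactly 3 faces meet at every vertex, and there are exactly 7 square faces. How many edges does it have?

Let x be the number of heptagons; then F = 7 + x.
Edge–face incidences: 2E = 4·7 + 7·x = 28 + 7x.
Every vertex has degree 3, so 3V = 2E.
Euler: V − E + F = 2 ⇒ (2E)/3 − E + (7 + x) = 2.
Multiply by 6: 2·(2E) − 3·(2E) + 6·(7 + x) = 12, i.e. 42 + 6x − (28 + 7x) = 12.
Collecting terms: −x + 14 = 12, so −x = −2, so x = 2.
Then 2E = 28 + 7·2 = 42, so E = 21, V = 2E/3 = 14, F = 7 + 2 = 9.

21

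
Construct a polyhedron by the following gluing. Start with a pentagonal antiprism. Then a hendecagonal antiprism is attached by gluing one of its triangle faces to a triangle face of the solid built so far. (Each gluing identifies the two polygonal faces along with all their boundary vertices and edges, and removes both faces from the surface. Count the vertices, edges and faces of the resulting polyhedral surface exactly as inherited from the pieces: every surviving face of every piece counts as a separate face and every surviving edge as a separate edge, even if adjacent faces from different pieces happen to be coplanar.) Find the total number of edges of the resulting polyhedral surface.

61

A pentagonal antiprism: V=10, E=20, F=12.
Attach a hendecagonal antiprism (V=22, E=44, F=24) along a 3-gon: merge 3 vertices and 3 edges, delete both glued faces → V=29, E=61, F=34.
Check: V − E + F = 29 − 61 + 34 = 2.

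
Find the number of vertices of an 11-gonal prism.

A prism on an n-gon has two n-gon bases and n rectangular sides: V = 2·11 = 22, E = 3·11 = 33, F = 11 + 2 = 13.

22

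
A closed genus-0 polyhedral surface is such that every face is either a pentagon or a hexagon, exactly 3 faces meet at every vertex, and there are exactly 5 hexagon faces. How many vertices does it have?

Let x be the number of pentagons; then F = 5 + x.
Edge–face incidences: 2E = 6·5 + 5·x = 30 + 5x.
Every vertex has degree 3, so 3V = 2E.
Euler: V − E + F = 2 ⇒ (2E)/3 − E + (5 + x) = 2.
Multiply by 6: 2·(2E) − 3·(2E) + 6·(5 + x) = 12, i.e. 30 + 6x − (30 + 5x) = 12.
Collecting terms: x = 12.
Then 2E = 30 + 5·12 = 90, so E = 45, V = 2E/3 = 30, F = 5 + 12 = 17.

30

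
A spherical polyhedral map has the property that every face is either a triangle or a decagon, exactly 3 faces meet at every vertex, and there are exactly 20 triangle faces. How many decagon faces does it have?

Let x be the number of decagons; then F = 20 + x.
Edge–face incidences: 2E = 3·20 + 10·x = 60 + 10x.
Every vertex has degree 3, so 3V = 2E.
Euler: V − E + F = 2 ⇒ (2E)/3 − E + (20 + x) = 2.
Multiply by 6: 2·(2E) − 3·(2E) + 6·(20 + x) = 12, i.e. 120 + 6x − (60 + 10x) = 12.
Collecting terms: −4x + 60 = 12, so −4x = −48, so x = 12.
Then 2E = 60 + 10·12 = 180, so E = 90, V = 2E/3 = 60, F = 20 + 12 = 32.

12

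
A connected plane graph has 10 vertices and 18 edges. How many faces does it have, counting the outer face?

10

Euler's formula for a connected plane graph: V − E + F = 2, so F = 2 − 10 + 18 = 10.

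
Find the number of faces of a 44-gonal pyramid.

A pyramid on an n-gon base has one n-gon and n triangles: V = 44 + 1 = 45, E = 2·44 = 88, F = 44 + 1 = 45.

45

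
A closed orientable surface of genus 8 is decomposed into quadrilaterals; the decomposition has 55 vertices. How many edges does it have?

138

χ = 2 − 2·8 = -14, and every face is a square so 4F = 2E.
V − E + F = -14 with E = 4F/2 gives 55 − (4/2 − 1)·F = -14, so F = 69 and E = 138.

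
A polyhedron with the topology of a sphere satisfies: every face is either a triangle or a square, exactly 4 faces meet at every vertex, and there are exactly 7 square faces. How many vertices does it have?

Let x be the number of triangles; then F = 7 + x.
Edge–face incidences: 2E = 4·7 + 3·x = 28 + 3x.
Every vertex has degree 4, so 4V = 2E.
Euler: V − E + F = 2 ⇒ (2E)/4 − E + (7 + x) = 2.
Multiply by 8: 2·(2E) − 4·(2E) + 8·(7 + x) = 16, i.e. 56 + 8x − 2·(28 + 3x) = 16.
Collecting terms: 2x = 16, so x = 8.
Then 2E = 28 + 3·8 = 52, so E = 26, V = 2E/4 = 13, F = 7 + 8 = 15.

13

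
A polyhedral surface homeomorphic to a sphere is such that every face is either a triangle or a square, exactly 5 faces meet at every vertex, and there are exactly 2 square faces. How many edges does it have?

40

Let x be the number of triangles; then F = 2 + x.
Edge–face incidences: 2E = 4·2 + 3·x = 8 + 3x.
Every vertex has degree 5, so 5V = 2E.
Euler: V − E + F = 2 ⇒ (2E)/5 − E + (2 + x) = 2.
Multiply by 10: 2·(2E) − 5·(2E) + 10·(2 + x) = 20, i.e. 20 + 10x − 3·(8 + 3x) = 20.
Collecting terms: x − 4 = 20, so x = 24.
Then 2E = 8 + 3·24 = 80, so E = 40, V = 2E/5 = 16, F = 2 + 24 = 26.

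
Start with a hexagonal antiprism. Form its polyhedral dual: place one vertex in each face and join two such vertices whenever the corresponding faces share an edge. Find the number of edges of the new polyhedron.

The base solid has V = 12, E = 24, F = 14.
The dual swaps V and F and preserves E: V′ = F = 14, E′ = E = 24, F′ = V = 12.

24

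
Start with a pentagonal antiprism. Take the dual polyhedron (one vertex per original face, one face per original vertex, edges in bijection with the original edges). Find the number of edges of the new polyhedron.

The base solid has V = 10, E = 20, F = 12.
The dual swaps V and F and preserves E: V′ = F = 12, E′ = E = 20, F′ = V = 10.

20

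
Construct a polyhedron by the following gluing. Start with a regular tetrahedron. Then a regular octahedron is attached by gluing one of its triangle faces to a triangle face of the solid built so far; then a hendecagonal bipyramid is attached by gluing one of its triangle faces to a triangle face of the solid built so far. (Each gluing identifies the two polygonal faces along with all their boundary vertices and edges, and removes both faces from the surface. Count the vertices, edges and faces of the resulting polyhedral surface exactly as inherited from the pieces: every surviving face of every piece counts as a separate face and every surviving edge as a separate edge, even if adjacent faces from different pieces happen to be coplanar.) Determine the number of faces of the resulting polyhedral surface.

A regular tetrahedron: V=4, E=6, F=4.
Attach a regular octahedron (V=6, E=12, F=8) along a 3-gon: merge 3 vertices and 3 edges, delete both glued faces → V=7, E=15, F=10.
Attach a hendecagonal bipyramid (V=13, E=33, F=22) along a 3-gon: merge 3 vertices and 3 edges, delete both glued faces → V=17, E=45, F=30.
Check: V − E + F = 17 − 45 + 30 = 2.

30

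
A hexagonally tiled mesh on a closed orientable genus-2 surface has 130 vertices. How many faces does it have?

χ = 2 − 2·2 = -2, and every face is a hexagon so 6F = 2E.
V − E + F = -2 with E = 6F/2 gives 130 − (6/2 − 1)·F = -2, so F = 66 and E = 198.

66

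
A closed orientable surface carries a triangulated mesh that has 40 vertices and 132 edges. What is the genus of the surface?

Every face is a triangle and each edge borders two faces, so 3F = 2·132, giving F = 88.
χ = V − E + F = 40 − 132 + 88 = -4.
For a closed orientable surface χ = 2 − 2g, so g = (2 − (-4))/2 = 3.

3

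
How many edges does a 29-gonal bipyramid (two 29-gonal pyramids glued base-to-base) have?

A bipyramid over an n-gon has 2n triangular faces and n + 2 vertices: V = 29 + 2 = 31, E = 3·29 = 87, F = 2·29 = 58.

87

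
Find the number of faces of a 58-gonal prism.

60

A prism on an n-gon has two n-gon bases and n rectangular sides: V = 2·58 = 116, E = 3·58 = 174, F = 58 + 2 = 60.
Check: V − E + F = 116 − 174 + 60 = 2.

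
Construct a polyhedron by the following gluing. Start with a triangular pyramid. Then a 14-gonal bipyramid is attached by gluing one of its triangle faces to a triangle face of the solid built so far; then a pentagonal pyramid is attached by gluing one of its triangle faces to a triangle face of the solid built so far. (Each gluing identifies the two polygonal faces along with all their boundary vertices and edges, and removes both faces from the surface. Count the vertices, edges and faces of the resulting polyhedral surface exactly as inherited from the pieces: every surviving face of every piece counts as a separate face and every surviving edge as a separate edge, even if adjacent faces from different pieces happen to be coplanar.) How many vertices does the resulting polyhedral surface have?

A triangular pyramid: V=4, E=6, F=4.
Attach a 14-gonal bipyramid (V=16, E=42, F=28) along a 3-gon: merge 3 vertices and 3 edges, delete both glued faces → V=17, E=45, F=30.
Attach a pentagonal pyramid (V=6, E=10, F=6) along a 3-gon: merge 3 vertices and 3 edges, delete both glued faces → V=20, E=52, F=34.
Check: V − E + F = 20 − 52 + 34 = 2.

20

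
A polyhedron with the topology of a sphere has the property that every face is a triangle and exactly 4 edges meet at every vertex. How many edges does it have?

12

Each face has 3 edges and each edge borders two faces, so 2E = 3F.
Each vertex has degree 4, so 4V = 2E and hence V = 3F/4.
Euler: V − E + F = 2 ⇒ (3F/4) − (3F/2) + F = 2.
Multiply by 8: (6 − 12 + 8)F = 16, i.e. 2F = 16.
So F = 8, E = 3·8/2 = 12, V = 3·8/4 = 6.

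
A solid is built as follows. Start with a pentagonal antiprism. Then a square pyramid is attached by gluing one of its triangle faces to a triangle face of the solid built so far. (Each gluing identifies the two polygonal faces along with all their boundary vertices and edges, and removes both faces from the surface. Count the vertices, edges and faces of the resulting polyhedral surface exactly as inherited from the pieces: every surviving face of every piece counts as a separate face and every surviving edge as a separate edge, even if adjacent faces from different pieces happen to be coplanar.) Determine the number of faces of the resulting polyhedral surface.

A pentagonal antiprism: V=10, E=20, F=12.
Attach a square pyramid (V=5, E=8, F=5) along a 3-gon: merge 3 vertices and 3 edges, delete both glued faces → V=12, E=25, F=15.
Check: V − E + F = 12 − 25 + 15 = 2.

15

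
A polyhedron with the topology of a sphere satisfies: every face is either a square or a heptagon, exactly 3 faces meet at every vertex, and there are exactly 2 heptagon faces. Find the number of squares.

Let x be the number of squares; then F = 2 + x.
Edge–face incidences: 2E = 7·2 + 4·x = 14 + 4x.
Every vertex has degree 3, so 3V = 2E.
Euler: V − E + F = 2 ⇒ (2E)/3 − E + (2 + x) = 2.
Multiply by 6: 2·(2E) − 3·(2E) + 6·(2 + x) = 12, i.e. 12 + 6x − (14 + 4x) = 12.
Collecting terms: 2x − 2 = 12, so 2x = 14, so x = 7.
Then 2E = 14 + 4·7 = 42, so E = 21, V = 2E/3 = 14, F = 2 + 7 = 9.

7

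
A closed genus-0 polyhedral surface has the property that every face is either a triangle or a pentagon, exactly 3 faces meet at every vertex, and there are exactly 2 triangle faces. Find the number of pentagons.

Let x be the number of pentagons; then F = 2 + x.
Edge–face incidences: 2E = 3·2 + 5·x = 6 + 5x.
Every vertex has degree 3, so 3V = 2E.
Euler: V − E + F = 2 ⇒ (2E)/3 − E + (2 + x) = 2.
Multiply by 6: 2·(2E) − 3·(2E) + 6·(2 + x) = 12, i.e. 12 + 6x − (6 + 5x) = 12.
Collecting terms: x + 6 = 12, so x = 6.
Then 2E = 6 + 5·6 = 36, so E = 18, V = 2E/3 = 12, F = 2 + 6 = 8.

6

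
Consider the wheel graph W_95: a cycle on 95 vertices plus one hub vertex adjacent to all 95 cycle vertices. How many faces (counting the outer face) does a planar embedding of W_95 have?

96

W_95 has V = 95 + 1 = 96 vertices and E = 2·95 = 190 edges.
By Euler's formula F = 2 − V + E = 2 − 96 + 190 = 96.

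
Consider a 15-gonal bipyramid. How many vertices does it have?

17

A bipyramid over an n-gon has 2n triangular faces and n + 2 vertices: V = 15 + 2 = 17, E = 3·15 = 45, F = 2·15 = 30.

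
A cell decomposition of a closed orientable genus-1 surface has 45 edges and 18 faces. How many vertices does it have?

For a closed orientable surface of genus 1, χ = 2 − 2·1 = 0.
V = 0 + E − F = 0 + 45 − 18 = 27.

27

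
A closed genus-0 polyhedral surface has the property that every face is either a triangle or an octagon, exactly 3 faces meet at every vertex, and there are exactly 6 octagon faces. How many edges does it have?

Let x be the number of triangles; then F = 6 + x.
Edge–face incidences: 2E = 8·6 + 3·x = 48 + 3x.
Every vertex has degree 3, so 3V = 2E.
Euler: V − E + F = 2 ⇒ (2E)/3 − E + (6 + x) = 2.
Multiply by 6: 2·(2E) − 3·(2E) + 6·(6 + x) = 12, i.e. 36 + 6x − (48 + 3x) = 12.
Collecting terms: 3x − 12 = 12, so 3x = 24, so x = 8.
Then 2E = 48 + 3·8 = 72, so E = 36, V = 2E/3 = 24, F = 6 + 8 = 14.

36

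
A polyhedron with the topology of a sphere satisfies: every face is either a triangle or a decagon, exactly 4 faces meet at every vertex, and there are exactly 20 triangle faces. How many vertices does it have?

Let x be the number of decagons; then F = 20 + x.
Edge–face incidences: 2E = 3·20 + 10·x = 60 + 10x.
Every vertex has degree 4, so 4V = 2E.
Euler: V − E + F = 2 ⇒ (2E)/4 − E + (20 + x) = 2.
Multiply by 8: 2·(2E) − 4·(2E) + 8·(20 + x) = 16, i.e. 160 + 8x − 2·(60 + 10x) = 16.
Collecting terms: −12x + 40 = 16, so −12x = −24, so x = 2.
Then 2E = 60 + 10·2 = 80, so E = 40, V = 2E/4 = 20, F = 20 + 2 = 22.

20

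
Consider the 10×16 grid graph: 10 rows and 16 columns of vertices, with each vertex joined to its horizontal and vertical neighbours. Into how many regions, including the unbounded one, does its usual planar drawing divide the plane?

The grid has V = 10·16 = 160 vertices and E = 10·15 + 16·9 = 294 edges.
F = 2 − V + E = 2 − 160 + 294 = 136.

136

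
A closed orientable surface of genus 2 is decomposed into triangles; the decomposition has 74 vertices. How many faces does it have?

χ = 2 − 2·2 = -2, and every face is a triangle so 3F = 2E.
V − E + F = -2 with E = 3F/2 gives 74 − (3/2 − 1)·F = -2, so F = 152 and E = 228.

152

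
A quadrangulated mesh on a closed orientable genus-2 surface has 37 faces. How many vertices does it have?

χ = 2 − 2·2 = -2, and every face is a square so 4F = 2E.
E = 4·37/2 = 74. Then V = -2 + E − F = -2 + 74 − 37 = 35.

35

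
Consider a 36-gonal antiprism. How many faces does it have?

74

An antiprism on an n-gon has two n-gon caps and 2n triangles: V = 2·36 = 72, E = 4·36 = 144, F = 2·36 + 2 = 74.
Check: V − E + F = 72 − 144 + 74 = 2.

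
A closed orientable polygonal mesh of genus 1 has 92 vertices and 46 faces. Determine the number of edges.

138

For a closed orientable surface of genus 1, χ = 2 − 2·1 = 0.
E = V + F − (0) = 92 + 46 − (0) = 138.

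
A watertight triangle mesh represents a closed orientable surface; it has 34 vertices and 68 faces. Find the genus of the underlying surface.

1

Every face is a triangle, so 2E = 3·68 = 204, giving E = 102.
χ = V − E + F = 34 − 102 + 68 = 0.
For a closed orientable surface χ = 2 − 2g, so g = (2 − (0))/2 = 1.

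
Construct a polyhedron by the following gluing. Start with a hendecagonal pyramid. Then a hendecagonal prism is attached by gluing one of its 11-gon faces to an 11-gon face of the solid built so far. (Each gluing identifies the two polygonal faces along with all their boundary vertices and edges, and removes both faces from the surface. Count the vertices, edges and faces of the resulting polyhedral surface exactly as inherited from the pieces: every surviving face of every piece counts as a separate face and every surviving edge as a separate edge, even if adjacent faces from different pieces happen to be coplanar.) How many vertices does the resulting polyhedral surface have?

23

A hendecagonal pyramid: V=12, E=22, F=12.
Attach a hendecagonal prism (V=22, E=33, F=13) along an 11-gon: merge 11 vertices and 11 edges, delete both glued faces → V=23, E=44, F=23.
Check: V − E + F = 23 − 44 + 23 = 2.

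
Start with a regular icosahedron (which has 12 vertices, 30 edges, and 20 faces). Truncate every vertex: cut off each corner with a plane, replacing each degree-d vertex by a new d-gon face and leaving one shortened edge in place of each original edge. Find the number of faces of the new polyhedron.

Truncation replaces each original edge-end by a new vertex, so V′ = 2E = 60.
Each original edge survives, and each old vertex of degree d contributes d new edges; summing degrees gives Σd = 2E, so E′ = E + 2E = 3E = 90.
Each original face survives and each original vertex becomes one new face: F′ = F + V = 32.

32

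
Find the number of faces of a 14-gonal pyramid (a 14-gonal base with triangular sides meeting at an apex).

15

A pyramid on an n-gon base has one n-gon and n triangles: V = 14 + 1 = 15, E = 2·14 = 28, F = 14 + 1 = 15.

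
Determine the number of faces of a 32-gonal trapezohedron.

64

The n-trapezohedron (dual of the n-antiprism) has V = 2·32 + 2 = 66, E = 4·32 = 128, F = 2·32 = 64.
Check: V − E + F = 66 − 128 + 64 = 2.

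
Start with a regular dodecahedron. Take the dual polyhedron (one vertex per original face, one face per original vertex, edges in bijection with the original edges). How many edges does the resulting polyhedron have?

30

The base solid has V = 20, E = 30, F = 12.
The dual swaps V and F and preserves E: V′ = F = 12, E′ = E = 30, F′ = V = 20.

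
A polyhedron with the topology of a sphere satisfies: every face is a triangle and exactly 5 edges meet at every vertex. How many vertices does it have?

Each face has 3 edges and each edge borders two faces, so 2E = 3F.
Each vertex has degree 5, so 5V = 2E and hence V = 3F/5.
Euler: V − E + F = 2 ⇒ (3F/5) − (3F/2) + F = 2.
Multiply by 10: (6 − 15 + 10)F = 20, i.e. 1F = 20.
So F = 20, E = 3·20/2 = 30, V = 3·20/5 = 12.

12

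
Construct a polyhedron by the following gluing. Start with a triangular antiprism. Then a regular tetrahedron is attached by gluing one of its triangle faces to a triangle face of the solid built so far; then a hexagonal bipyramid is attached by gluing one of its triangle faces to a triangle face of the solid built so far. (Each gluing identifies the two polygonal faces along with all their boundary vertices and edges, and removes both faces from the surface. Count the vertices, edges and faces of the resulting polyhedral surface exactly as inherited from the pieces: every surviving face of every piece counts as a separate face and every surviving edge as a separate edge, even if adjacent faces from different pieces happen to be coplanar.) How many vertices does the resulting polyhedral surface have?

A triangular antiprism: V=6, E=12, F=8.
Attach a regular tetrahedron (V=4, E=6, F=4) along a 3-gon: merge 3 vertices and 3 edges, delete both glued faces → V=7, E=15, F=10.
Attach a hexagonal bipyramid (V=8, E=18, F=12) along a 3-gon: merge 3 vertices and 3 edges, delete both glued faces → V=12, E=30, F=20.
Check: V − E + F = 12 − 30 + 20 = 2.

12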